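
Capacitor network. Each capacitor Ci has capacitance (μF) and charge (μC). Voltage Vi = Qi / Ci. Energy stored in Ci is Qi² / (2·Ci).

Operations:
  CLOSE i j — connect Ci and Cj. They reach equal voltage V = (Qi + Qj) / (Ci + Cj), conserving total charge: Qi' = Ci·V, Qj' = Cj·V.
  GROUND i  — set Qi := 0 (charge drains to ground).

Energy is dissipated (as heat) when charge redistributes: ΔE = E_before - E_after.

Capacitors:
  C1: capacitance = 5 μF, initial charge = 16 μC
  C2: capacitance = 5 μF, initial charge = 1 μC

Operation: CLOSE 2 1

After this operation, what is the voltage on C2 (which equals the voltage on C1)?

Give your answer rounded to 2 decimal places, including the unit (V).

Initial: C1(5μF, Q=16μC, V=3.20V), C2(5μF, Q=1μC, V=0.20V)
Op 1: CLOSE 2-1: Q_total=17.00, C_total=10.00, V=1.70; Q2=8.50, Q1=8.50; dissipated=11.250

Answer: 1.70 V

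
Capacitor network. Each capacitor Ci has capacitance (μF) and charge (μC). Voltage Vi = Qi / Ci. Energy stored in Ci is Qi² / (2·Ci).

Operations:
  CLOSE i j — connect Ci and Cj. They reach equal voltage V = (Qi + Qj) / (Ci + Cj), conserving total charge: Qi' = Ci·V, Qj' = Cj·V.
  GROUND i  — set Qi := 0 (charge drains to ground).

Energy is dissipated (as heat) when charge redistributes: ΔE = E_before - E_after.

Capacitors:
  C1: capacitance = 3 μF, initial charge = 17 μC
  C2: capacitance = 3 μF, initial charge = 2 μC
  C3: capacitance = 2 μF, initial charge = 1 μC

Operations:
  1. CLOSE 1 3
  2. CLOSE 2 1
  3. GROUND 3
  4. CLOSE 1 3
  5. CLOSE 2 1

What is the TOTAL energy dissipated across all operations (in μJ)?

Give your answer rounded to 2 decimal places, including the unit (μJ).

Initial: C1(3μF, Q=17μC, V=5.67V), C2(3μF, Q=2μC, V=0.67V), C3(2μF, Q=1μC, V=0.50V)
Op 1: CLOSE 1-3: Q_total=18.00, C_total=5.00, V=3.60; Q1=10.80, Q3=7.20; dissipated=16.017
Op 2: CLOSE 2-1: Q_total=12.80, C_total=6.00, V=2.13; Q2=6.40, Q1=6.40; dissipated=6.453
Op 3: GROUND 3: Q3=0; energy lost=12.960
Op 4: CLOSE 1-3: Q_total=6.40, C_total=5.00, V=1.28; Q1=3.84, Q3=2.56; dissipated=2.731
Op 5: CLOSE 2-1: Q_total=10.24, C_total=6.00, V=1.71; Q2=5.12, Q1=5.12; dissipated=0.546
Total dissipated: 38.707 μJ

Answer: 38.71 μJ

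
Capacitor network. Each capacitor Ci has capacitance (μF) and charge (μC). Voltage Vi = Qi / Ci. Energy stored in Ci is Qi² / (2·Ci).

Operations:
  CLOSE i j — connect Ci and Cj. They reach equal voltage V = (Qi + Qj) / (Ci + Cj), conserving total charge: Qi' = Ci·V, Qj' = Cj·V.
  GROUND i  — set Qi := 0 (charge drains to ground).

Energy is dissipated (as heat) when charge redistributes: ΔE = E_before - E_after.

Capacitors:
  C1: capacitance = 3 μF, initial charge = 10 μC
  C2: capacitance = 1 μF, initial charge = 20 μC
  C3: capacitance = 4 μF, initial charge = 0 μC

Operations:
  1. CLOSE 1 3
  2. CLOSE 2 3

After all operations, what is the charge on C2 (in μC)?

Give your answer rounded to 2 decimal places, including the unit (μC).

Initial: C1(3μF, Q=10μC, V=3.33V), C2(1μF, Q=20μC, V=20.00V), C3(4μF, Q=0μC, V=0.00V)
Op 1: CLOSE 1-3: Q_total=10.00, C_total=7.00, V=1.43; Q1=4.29, Q3=5.71; dissipated=9.524
Op 2: CLOSE 2-3: Q_total=25.71, C_total=5.00, V=5.14; Q2=5.14, Q3=20.57; dissipated=137.959
Final charges: Q1=4.29, Q2=5.14, Q3=20.57

Answer: 5.14 μC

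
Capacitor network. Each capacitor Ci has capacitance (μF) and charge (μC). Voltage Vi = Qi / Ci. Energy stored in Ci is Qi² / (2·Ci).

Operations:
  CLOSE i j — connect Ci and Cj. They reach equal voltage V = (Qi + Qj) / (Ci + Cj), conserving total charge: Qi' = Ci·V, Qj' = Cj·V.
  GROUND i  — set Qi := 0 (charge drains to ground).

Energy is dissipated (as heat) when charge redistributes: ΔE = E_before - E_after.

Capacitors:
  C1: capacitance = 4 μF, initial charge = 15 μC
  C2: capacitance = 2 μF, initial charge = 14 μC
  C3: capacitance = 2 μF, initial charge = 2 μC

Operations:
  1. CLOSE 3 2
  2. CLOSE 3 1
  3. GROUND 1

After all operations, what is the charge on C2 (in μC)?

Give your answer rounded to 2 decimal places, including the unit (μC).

Answer: 8.00 μC

Derivation:
Initial: C1(4μF, Q=15μC, V=3.75V), C2(2μF, Q=14μC, V=7.00V), C3(2μF, Q=2μC, V=1.00V)
Op 1: CLOSE 3-2: Q_total=16.00, C_total=4.00, V=4.00; Q3=8.00, Q2=8.00; dissipated=18.000
Op 2: CLOSE 3-1: Q_total=23.00, C_total=6.00, V=3.83; Q3=7.67, Q1=15.33; dissipated=0.042
Op 3: GROUND 1: Q1=0; energy lost=29.389
Final charges: Q1=0.00, Q2=8.00, Q3=7.67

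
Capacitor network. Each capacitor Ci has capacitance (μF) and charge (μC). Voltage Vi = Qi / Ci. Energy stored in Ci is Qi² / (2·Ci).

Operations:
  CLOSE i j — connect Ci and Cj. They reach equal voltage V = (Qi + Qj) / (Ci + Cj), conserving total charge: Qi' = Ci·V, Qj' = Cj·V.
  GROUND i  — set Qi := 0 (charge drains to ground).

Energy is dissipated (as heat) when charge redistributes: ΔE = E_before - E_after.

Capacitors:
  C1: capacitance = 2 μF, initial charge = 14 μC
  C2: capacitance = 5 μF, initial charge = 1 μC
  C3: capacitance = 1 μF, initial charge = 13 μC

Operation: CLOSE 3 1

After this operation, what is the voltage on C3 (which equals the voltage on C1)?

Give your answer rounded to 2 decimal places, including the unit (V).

Answer: 9.00 V

Derivation:
Initial: C1(2μF, Q=14μC, V=7.00V), C2(5μF, Q=1μC, V=0.20V), C3(1μF, Q=13μC, V=13.00V)
Op 1: CLOSE 3-1: Q_total=27.00, C_total=3.00, V=9.00; Q3=9.00, Q1=18.00; dissipated=12.000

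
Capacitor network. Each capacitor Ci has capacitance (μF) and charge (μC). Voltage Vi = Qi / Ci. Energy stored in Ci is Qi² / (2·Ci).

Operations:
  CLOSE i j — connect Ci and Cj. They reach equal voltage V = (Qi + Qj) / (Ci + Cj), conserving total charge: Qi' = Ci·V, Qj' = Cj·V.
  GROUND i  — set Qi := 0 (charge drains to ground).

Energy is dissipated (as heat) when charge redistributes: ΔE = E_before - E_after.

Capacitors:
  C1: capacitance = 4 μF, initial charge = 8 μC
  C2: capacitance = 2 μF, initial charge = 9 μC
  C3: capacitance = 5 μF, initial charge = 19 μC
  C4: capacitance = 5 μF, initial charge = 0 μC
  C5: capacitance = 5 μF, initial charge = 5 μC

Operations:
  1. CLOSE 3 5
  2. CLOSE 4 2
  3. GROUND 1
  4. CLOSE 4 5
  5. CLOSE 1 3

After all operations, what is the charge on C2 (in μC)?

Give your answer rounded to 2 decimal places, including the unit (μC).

Initial: C1(4μF, Q=8μC, V=2.00V), C2(2μF, Q=9μC, V=4.50V), C3(5μF, Q=19μC, V=3.80V), C4(5μF, Q=0μC, V=0.00V), C5(5μF, Q=5μC, V=1.00V)
Op 1: CLOSE 3-5: Q_total=24.00, C_total=10.00, V=2.40; Q3=12.00, Q5=12.00; dissipated=9.800
Op 2: CLOSE 4-2: Q_total=9.00, C_total=7.00, V=1.29; Q4=6.43, Q2=2.57; dissipated=14.464
Op 3: GROUND 1: Q1=0; energy lost=8.000
Op 4: CLOSE 4-5: Q_total=18.43, C_total=10.00, V=1.84; Q4=9.21, Q5=9.21; dissipated=1.552
Op 5: CLOSE 1-3: Q_total=12.00, C_total=9.00, V=1.33; Q1=5.33, Q3=6.67; dissipated=6.400
Final charges: Q1=5.33, Q2=2.57, Q3=6.67, Q4=9.21, Q5=9.21

Answer: 2.57 μC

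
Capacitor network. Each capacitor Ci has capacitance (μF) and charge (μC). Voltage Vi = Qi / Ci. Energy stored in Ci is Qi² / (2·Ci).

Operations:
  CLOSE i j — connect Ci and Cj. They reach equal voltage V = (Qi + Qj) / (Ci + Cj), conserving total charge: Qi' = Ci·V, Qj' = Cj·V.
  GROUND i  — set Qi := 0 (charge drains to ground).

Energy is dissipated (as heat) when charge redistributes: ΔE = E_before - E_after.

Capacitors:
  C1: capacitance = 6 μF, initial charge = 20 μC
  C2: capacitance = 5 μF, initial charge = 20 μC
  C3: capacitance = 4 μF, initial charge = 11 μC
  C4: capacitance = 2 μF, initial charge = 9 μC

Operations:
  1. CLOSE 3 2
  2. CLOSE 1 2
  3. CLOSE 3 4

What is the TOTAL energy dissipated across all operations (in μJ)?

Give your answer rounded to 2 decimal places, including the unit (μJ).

Initial: C1(6μF, Q=20μC, V=3.33V), C2(5μF, Q=20μC, V=4.00V), C3(4μF, Q=11μC, V=2.75V), C4(2μF, Q=9μC, V=4.50V)
Op 1: CLOSE 3-2: Q_total=31.00, C_total=9.00, V=3.44; Q3=13.78, Q2=17.22; dissipated=1.736
Op 2: CLOSE 1-2: Q_total=37.22, C_total=11.00, V=3.38; Q1=20.30, Q2=16.92; dissipated=0.017
Op 3: CLOSE 3-4: Q_total=22.78, C_total=6.00, V=3.80; Q3=15.19, Q4=7.59; dissipated=0.743
Total dissipated: 2.496 μJ

Answer: 2.50 μJ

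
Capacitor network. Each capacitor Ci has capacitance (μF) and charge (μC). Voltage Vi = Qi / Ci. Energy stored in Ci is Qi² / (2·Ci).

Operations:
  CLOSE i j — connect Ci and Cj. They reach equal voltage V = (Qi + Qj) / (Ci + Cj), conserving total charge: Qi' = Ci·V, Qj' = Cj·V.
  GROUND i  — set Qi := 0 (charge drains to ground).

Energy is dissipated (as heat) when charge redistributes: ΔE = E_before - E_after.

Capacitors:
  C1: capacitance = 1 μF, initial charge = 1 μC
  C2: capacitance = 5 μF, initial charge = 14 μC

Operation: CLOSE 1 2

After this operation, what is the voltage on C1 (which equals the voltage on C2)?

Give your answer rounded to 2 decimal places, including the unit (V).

Initial: C1(1μF, Q=1μC, V=1.00V), C2(5μF, Q=14μC, V=2.80V)
Op 1: CLOSE 1-2: Q_total=15.00, C_total=6.00, V=2.50; Q1=2.50, Q2=12.50; dissipated=1.350

Answer: 2.50 V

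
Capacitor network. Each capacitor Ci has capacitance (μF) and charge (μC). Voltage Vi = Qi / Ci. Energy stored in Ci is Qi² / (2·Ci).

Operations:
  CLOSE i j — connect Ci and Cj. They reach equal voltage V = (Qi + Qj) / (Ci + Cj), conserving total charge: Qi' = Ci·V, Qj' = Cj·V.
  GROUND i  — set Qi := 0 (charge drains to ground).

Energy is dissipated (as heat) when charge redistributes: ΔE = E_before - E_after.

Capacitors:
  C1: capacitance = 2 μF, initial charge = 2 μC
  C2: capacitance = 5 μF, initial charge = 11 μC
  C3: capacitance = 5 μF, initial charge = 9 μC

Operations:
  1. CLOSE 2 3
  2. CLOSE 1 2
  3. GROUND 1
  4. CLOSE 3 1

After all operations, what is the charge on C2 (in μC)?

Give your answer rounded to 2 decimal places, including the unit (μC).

Answer: 8.57 μC

Derivation:
Initial: C1(2μF, Q=2μC, V=1.00V), C2(5μF, Q=11μC, V=2.20V), C3(5μF, Q=9μC, V=1.80V)
Op 1: CLOSE 2-3: Q_total=20.00, C_total=10.00, V=2.00; Q2=10.00, Q3=10.00; dissipated=0.200
Op 2: CLOSE 1-2: Q_total=12.00, C_total=7.00, V=1.71; Q1=3.43, Q2=8.57; dissipated=0.714
Op 3: GROUND 1: Q1=0; energy lost=2.939
Op 4: CLOSE 3-1: Q_total=10.00, C_total=7.00, V=1.43; Q3=7.14, Q1=2.86; dissipated=2.857
Final charges: Q1=2.86, Q2=8.57, Q3=7.14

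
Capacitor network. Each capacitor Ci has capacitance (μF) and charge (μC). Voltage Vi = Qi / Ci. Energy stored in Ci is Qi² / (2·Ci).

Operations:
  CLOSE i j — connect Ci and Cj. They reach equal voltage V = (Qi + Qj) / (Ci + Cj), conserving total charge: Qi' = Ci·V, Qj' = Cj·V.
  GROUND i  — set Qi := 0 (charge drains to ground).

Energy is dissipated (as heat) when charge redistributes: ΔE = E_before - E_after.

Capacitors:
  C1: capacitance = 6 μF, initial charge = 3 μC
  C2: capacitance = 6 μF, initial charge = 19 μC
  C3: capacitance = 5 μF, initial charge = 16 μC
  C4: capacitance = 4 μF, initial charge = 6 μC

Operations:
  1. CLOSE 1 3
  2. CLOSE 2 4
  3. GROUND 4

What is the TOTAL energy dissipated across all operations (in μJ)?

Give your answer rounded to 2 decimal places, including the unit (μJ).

Answer: 25.77 μJ

Derivation:
Initial: C1(6μF, Q=3μC, V=0.50V), C2(6μF, Q=19μC, V=3.17V), C3(5μF, Q=16μC, V=3.20V), C4(4μF, Q=6μC, V=1.50V)
Op 1: CLOSE 1-3: Q_total=19.00, C_total=11.00, V=1.73; Q1=10.36, Q3=8.64; dissipated=9.941
Op 2: CLOSE 2-4: Q_total=25.00, C_total=10.00, V=2.50; Q2=15.00, Q4=10.00; dissipated=3.333
Op 3: GROUND 4: Q4=0; energy lost=12.500
Total dissipated: 25.774 μJ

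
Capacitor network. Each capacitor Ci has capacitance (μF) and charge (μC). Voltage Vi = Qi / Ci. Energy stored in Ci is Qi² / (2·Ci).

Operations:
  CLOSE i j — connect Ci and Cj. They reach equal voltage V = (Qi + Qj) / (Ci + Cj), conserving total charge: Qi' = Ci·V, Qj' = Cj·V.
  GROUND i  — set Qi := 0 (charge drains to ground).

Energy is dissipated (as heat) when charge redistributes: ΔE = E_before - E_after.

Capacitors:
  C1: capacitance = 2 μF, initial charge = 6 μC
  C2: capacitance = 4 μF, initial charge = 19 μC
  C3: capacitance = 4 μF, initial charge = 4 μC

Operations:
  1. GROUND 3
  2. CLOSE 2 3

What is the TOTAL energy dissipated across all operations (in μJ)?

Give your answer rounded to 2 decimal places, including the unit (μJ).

Initial: C1(2μF, Q=6μC, V=3.00V), C2(4μF, Q=19μC, V=4.75V), C3(4μF, Q=4μC, V=1.00V)
Op 1: GROUND 3: Q3=0; energy lost=2.000
Op 2: CLOSE 2-3: Q_total=19.00, C_total=8.00, V=2.38; Q2=9.50, Q3=9.50; dissipated=22.562
Total dissipated: 24.562 μJ

Answer: 24.56 μJ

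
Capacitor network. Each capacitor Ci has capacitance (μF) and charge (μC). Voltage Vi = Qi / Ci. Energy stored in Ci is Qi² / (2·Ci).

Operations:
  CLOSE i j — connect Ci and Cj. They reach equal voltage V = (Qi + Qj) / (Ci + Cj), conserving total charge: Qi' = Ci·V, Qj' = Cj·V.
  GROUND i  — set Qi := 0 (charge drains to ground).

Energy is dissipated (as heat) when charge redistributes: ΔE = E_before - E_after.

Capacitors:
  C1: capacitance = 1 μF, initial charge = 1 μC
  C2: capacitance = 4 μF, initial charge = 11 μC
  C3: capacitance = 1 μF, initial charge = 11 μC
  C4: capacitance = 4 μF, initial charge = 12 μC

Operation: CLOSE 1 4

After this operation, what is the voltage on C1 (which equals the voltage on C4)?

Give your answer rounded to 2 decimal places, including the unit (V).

Answer: 2.60 V

Derivation:
Initial: C1(1μF, Q=1μC, V=1.00V), C2(4μF, Q=11μC, V=2.75V), C3(1μF, Q=11μC, V=11.00V), C4(4μF, Q=12μC, V=3.00V)
Op 1: CLOSE 1-4: Q_total=13.00, C_total=5.00, V=2.60; Q1=2.60, Q4=10.40; dissipated=1.600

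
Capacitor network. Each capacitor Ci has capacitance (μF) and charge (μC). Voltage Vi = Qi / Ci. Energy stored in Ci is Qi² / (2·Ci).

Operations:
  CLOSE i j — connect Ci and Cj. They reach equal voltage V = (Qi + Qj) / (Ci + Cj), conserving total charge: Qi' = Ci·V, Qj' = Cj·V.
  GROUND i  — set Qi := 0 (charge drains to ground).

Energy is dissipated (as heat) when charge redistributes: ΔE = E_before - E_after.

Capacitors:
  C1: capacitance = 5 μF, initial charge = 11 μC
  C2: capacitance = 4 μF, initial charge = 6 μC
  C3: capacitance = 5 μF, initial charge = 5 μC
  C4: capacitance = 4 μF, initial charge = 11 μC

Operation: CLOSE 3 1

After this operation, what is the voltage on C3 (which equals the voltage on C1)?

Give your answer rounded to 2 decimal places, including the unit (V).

Answer: 1.60 V

Derivation:
Initial: C1(5μF, Q=11μC, V=2.20V), C2(4μF, Q=6μC, V=1.50V), C3(5μF, Q=5μC, V=1.00V), C4(4μF, Q=11μC, V=2.75V)
Op 1: CLOSE 3-1: Q_total=16.00, C_total=10.00, V=1.60; Q3=8.00, Q1=8.00; dissipated=1.800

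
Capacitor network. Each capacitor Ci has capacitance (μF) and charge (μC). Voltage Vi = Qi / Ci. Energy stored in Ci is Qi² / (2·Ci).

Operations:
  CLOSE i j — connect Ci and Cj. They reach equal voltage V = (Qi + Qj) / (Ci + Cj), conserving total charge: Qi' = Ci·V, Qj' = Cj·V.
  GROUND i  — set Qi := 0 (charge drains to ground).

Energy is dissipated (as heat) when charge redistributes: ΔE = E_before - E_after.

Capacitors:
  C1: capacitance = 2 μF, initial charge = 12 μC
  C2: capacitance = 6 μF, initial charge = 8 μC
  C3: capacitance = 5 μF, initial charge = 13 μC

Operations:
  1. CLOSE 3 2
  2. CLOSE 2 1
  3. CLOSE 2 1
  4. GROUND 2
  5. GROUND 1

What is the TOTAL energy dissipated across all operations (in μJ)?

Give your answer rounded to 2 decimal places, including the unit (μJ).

Initial: C1(2μF, Q=12μC, V=6.00V), C2(6μF, Q=8μC, V=1.33V), C3(5μF, Q=13μC, V=2.60V)
Op 1: CLOSE 3-2: Q_total=21.00, C_total=11.00, V=1.91; Q3=9.55, Q2=11.45; dissipated=2.188
Op 2: CLOSE 2-1: Q_total=23.45, C_total=8.00, V=2.93; Q2=17.59, Q1=5.86; dissipated=12.552
Op 3: CLOSE 2-1: Q_total=23.45, C_total=8.00, V=2.93; Q2=17.59, Q1=5.86; dissipated=0.000
Op 4: GROUND 2: Q2=0; energy lost=25.787
Op 5: GROUND 1: Q1=0; energy lost=8.596
Total dissipated: 49.122 μJ

Answer: 49.12 μJ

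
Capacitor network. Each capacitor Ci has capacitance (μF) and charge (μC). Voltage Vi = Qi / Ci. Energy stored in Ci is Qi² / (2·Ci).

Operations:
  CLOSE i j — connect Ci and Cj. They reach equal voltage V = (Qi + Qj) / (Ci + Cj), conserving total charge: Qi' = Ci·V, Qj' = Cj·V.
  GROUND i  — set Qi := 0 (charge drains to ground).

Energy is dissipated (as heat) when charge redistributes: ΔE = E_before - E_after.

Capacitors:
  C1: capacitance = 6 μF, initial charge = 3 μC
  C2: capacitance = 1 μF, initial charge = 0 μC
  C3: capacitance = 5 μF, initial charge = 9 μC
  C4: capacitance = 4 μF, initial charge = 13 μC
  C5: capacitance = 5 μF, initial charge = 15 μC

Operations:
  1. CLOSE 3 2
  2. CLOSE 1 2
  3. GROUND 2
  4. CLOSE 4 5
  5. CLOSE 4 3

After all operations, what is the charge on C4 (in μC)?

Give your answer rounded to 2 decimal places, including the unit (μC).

Initial: C1(6μF, Q=3μC, V=0.50V), C2(1μF, Q=0μC, V=0.00V), C3(5μF, Q=9μC, V=1.80V), C4(4μF, Q=13μC, V=3.25V), C5(5μF, Q=15μC, V=3.00V)
Op 1: CLOSE 3-2: Q_total=9.00, C_total=6.00, V=1.50; Q3=7.50, Q2=1.50; dissipated=1.350
Op 2: CLOSE 1-2: Q_total=4.50, C_total=7.00, V=0.64; Q1=3.86, Q2=0.64; dissipated=0.429
Op 3: GROUND 2: Q2=0; energy lost=0.207
Op 4: CLOSE 4-5: Q_total=28.00, C_total=9.00, V=3.11; Q4=12.44, Q5=15.56; dissipated=0.069
Op 5: CLOSE 4-3: Q_total=19.94, C_total=9.00, V=2.22; Q4=8.86, Q3=11.08; dissipated=2.884
Final charges: Q1=3.86, Q2=0.00, Q3=11.08, Q4=8.86, Q5=15.56

Answer: 8.86 μC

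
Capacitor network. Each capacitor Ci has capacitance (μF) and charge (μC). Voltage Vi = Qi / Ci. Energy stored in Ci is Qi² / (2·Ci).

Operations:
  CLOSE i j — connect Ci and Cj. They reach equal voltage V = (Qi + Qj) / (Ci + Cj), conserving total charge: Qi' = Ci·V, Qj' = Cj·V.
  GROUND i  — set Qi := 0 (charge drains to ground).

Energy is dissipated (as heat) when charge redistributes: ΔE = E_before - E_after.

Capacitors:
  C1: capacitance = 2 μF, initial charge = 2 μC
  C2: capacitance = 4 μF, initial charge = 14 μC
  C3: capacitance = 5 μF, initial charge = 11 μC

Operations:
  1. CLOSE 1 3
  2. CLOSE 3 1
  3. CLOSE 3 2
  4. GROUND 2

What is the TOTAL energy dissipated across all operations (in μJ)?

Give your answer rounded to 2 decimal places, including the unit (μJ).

Answer: 17.42 μJ

Derivation:
Initial: C1(2μF, Q=2μC, V=1.00V), C2(4μF, Q=14μC, V=3.50V), C3(5μF, Q=11μC, V=2.20V)
Op 1: CLOSE 1-3: Q_total=13.00, C_total=7.00, V=1.86; Q1=3.71, Q3=9.29; dissipated=1.029
Op 2: CLOSE 3-1: Q_total=13.00, C_total=7.00, V=1.86; Q3=9.29, Q1=3.71; dissipated=0.000
Op 3: CLOSE 3-2: Q_total=23.29, C_total=9.00, V=2.59; Q3=12.94, Q2=10.35; dissipated=2.999
Op 4: GROUND 2: Q2=0; energy lost=13.388
Total dissipated: 17.416 μJ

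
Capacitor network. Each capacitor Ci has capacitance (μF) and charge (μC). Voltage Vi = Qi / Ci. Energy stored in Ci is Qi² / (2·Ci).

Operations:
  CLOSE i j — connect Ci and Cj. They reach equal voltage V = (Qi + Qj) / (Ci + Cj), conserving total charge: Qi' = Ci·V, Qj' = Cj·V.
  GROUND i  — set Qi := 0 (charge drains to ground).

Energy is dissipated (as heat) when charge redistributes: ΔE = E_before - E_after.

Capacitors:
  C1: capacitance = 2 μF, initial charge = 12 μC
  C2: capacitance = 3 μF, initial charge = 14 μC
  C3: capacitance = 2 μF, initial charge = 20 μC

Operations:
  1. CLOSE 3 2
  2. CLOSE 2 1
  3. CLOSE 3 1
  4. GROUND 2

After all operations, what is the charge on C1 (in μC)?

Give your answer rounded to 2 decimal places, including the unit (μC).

Initial: C1(2μF, Q=12μC, V=6.00V), C2(3μF, Q=14μC, V=4.67V), C3(2μF, Q=20μC, V=10.00V)
Op 1: CLOSE 3-2: Q_total=34.00, C_total=5.00, V=6.80; Q3=13.60, Q2=20.40; dissipated=17.067
Op 2: CLOSE 2-1: Q_total=32.40, C_total=5.00, V=6.48; Q2=19.44, Q1=12.96; dissipated=0.384
Op 3: CLOSE 3-1: Q_total=26.56, C_total=4.00, V=6.64; Q3=13.28, Q1=13.28; dissipated=0.051
Op 4: GROUND 2: Q2=0; energy lost=62.986
Final charges: Q1=13.28, Q2=0.00, Q3=13.28

Answer: 13.28 μC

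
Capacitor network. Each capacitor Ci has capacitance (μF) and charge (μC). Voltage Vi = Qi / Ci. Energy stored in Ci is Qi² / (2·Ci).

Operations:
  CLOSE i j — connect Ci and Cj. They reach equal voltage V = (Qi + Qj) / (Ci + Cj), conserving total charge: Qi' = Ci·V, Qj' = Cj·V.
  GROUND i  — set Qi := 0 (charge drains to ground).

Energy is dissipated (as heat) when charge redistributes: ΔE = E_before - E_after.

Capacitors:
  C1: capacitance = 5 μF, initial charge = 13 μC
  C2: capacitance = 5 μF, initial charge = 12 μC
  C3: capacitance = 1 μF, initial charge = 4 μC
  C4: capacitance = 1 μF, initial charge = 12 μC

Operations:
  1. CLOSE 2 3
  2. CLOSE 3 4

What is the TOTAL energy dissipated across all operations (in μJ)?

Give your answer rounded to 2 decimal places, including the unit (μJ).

Answer: 22.84 μJ

Derivation:
Initial: C1(5μF, Q=13μC, V=2.60V), C2(5μF, Q=12μC, V=2.40V), C3(1μF, Q=4μC, V=4.00V), C4(1μF, Q=12μC, V=12.00V)
Op 1: CLOSE 2-3: Q_total=16.00, C_total=6.00, V=2.67; Q2=13.33, Q3=2.67; dissipated=1.067
Op 2: CLOSE 3-4: Q_total=14.67, C_total=2.00, V=7.33; Q3=7.33, Q4=7.33; dissipated=21.778
Total dissipated: 22.844 μJ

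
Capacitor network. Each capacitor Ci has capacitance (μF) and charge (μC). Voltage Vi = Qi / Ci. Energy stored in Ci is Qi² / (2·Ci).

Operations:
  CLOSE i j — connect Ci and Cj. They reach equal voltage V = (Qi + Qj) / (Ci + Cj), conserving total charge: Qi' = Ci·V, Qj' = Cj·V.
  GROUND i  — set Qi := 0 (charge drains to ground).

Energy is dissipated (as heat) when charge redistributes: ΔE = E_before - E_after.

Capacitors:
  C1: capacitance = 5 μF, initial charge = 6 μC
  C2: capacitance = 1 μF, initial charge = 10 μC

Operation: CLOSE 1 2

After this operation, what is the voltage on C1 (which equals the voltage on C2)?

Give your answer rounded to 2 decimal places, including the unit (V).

Initial: C1(5μF, Q=6μC, V=1.20V), C2(1μF, Q=10μC, V=10.00V)
Op 1: CLOSE 1-2: Q_total=16.00, C_total=6.00, V=2.67; Q1=13.33, Q2=2.67; dissipated=32.267

Answer: 2.67 V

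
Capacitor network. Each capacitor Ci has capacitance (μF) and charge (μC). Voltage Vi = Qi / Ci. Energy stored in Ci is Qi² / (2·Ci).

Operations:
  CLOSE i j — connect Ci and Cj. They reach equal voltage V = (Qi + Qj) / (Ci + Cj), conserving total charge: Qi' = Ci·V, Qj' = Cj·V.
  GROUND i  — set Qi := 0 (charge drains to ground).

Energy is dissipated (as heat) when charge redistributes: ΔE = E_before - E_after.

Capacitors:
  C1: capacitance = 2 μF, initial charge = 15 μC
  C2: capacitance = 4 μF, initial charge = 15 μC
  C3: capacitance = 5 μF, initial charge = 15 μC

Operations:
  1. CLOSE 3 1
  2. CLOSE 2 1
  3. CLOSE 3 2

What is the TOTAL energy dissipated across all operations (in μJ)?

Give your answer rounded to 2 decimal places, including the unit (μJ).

Initial: C1(2μF, Q=15μC, V=7.50V), C2(4μF, Q=15μC, V=3.75V), C3(5μF, Q=15μC, V=3.00V)
Op 1: CLOSE 3-1: Q_total=30.00, C_total=7.00, V=4.29; Q3=21.43, Q1=8.57; dissipated=14.464
Op 2: CLOSE 2-1: Q_total=23.57, C_total=6.00, V=3.93; Q2=15.71, Q1=7.86; dissipated=0.191
Op 3: CLOSE 3-2: Q_total=37.14, C_total=9.00, V=4.13; Q3=20.63, Q2=16.51; dissipated=0.142
Total dissipated: 14.797 μJ

Answer: 14.80 μJ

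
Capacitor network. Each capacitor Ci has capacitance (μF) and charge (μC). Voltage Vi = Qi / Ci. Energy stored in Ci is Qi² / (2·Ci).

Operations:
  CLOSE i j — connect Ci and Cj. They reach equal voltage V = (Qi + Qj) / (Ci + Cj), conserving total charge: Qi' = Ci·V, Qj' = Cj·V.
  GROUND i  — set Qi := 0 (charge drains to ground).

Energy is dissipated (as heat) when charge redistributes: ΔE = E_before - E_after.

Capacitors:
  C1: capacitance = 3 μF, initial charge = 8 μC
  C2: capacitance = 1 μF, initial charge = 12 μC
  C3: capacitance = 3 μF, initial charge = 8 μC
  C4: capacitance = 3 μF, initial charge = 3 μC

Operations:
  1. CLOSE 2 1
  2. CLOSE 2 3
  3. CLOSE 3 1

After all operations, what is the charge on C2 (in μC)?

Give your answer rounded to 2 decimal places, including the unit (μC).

Initial: C1(3μF, Q=8μC, V=2.67V), C2(1μF, Q=12μC, V=12.00V), C3(3μF, Q=8μC, V=2.67V), C4(3μF, Q=3μC, V=1.00V)
Op 1: CLOSE 2-1: Q_total=20.00, C_total=4.00, V=5.00; Q2=5.00, Q1=15.00; dissipated=32.667
Op 2: CLOSE 2-3: Q_total=13.00, C_total=4.00, V=3.25; Q2=3.25, Q3=9.75; dissipated=2.042
Op 3: CLOSE 3-1: Q_total=24.75, C_total=6.00, V=4.12; Q3=12.38, Q1=12.38; dissipated=2.297
Final charges: Q1=12.38, Q2=3.25, Q3=12.38, Q4=3.00

Answer: 3.25 μC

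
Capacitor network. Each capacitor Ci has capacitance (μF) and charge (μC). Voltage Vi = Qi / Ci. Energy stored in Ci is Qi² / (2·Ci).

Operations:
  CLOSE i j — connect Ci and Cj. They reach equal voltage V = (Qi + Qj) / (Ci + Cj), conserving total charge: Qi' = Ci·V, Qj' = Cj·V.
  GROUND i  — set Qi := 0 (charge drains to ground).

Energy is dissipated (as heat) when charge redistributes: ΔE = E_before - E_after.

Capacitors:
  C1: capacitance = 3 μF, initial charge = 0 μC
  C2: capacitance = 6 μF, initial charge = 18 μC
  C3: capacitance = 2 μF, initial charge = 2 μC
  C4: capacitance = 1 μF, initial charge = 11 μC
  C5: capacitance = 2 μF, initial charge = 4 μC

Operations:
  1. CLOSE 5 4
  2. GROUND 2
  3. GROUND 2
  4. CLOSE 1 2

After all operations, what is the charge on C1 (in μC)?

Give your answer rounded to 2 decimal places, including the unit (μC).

Answer: 0.00 μC

Derivation:
Initial: C1(3μF, Q=0μC, V=0.00V), C2(6μF, Q=18μC, V=3.00V), C3(2μF, Q=2μC, V=1.00V), C4(1μF, Q=11μC, V=11.00V), C5(2μF, Q=4μC, V=2.00V)
Op 1: CLOSE 5-4: Q_total=15.00, C_total=3.00, V=5.00; Q5=10.00, Q4=5.00; dissipated=27.000
Op 2: GROUND 2: Q2=0; energy lost=27.000
Op 3: GROUND 2: Q2=0; energy lost=0.000
Op 4: CLOSE 1-2: Q_total=0.00, C_total=9.00, V=0.00; Q1=0.00, Q2=0.00; dissipated=0.000
Final charges: Q1=0.00, Q2=0.00, Q3=2.00, Q4=5.00, Q5=10.00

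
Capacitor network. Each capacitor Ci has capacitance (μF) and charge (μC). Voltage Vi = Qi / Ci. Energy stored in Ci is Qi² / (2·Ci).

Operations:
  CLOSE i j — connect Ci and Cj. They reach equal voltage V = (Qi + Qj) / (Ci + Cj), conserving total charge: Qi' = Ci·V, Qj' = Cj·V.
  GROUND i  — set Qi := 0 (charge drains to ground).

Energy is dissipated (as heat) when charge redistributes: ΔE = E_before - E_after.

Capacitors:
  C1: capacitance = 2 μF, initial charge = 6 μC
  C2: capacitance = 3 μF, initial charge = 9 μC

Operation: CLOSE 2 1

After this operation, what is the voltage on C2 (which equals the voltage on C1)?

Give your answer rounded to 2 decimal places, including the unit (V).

Answer: 3.00 V

Derivation:
Initial: C1(2μF, Q=6μC, V=3.00V), C2(3μF, Q=9μC, V=3.00V)
Op 1: CLOSE 2-1: Q_total=15.00, C_total=5.00, V=3.00; Q2=9.00, Q1=6.00; dissipated=0.000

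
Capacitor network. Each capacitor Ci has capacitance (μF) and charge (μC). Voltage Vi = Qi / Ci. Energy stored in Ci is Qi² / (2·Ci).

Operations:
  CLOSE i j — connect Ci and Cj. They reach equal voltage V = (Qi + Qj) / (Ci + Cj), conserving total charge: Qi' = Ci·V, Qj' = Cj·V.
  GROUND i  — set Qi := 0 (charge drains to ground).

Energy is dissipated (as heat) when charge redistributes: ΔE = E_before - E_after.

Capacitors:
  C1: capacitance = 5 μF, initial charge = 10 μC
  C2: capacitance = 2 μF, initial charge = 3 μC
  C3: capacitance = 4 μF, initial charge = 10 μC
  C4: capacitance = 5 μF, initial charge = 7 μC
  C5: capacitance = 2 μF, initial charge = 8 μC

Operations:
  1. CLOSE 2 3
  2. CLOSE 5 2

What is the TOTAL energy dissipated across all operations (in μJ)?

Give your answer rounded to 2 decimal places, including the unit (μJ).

Initial: C1(5μF, Q=10μC, V=2.00V), C2(2μF, Q=3μC, V=1.50V), C3(4μF, Q=10μC, V=2.50V), C4(5μF, Q=7μC, V=1.40V), C5(2μF, Q=8μC, V=4.00V)
Op 1: CLOSE 2-3: Q_total=13.00, C_total=6.00, V=2.17; Q2=4.33, Q3=8.67; dissipated=0.667
Op 2: CLOSE 5-2: Q_total=12.33, C_total=4.00, V=3.08; Q5=6.17, Q2=6.17; dissipated=1.681
Total dissipated: 2.347 μJ

Answer: 2.35 μJ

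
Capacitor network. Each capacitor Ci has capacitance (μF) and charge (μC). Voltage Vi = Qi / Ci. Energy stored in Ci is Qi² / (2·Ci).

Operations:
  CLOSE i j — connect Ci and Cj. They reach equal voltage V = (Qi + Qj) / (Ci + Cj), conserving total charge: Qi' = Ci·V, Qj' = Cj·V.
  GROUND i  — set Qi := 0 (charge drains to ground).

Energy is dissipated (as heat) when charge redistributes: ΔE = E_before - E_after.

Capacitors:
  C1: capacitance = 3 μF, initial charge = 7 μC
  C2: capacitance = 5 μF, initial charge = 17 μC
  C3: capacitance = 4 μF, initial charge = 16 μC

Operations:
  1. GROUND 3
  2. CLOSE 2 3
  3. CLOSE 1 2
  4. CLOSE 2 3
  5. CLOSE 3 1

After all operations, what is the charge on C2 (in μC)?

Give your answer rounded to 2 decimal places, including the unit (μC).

Answer: 9.91 μC

Derivation:
Initial: C1(3μF, Q=7μC, V=2.33V), C2(5μF, Q=17μC, V=3.40V), C3(4μF, Q=16μC, V=4.00V)
Op 1: GROUND 3: Q3=0; energy lost=32.000
Op 2: CLOSE 2-3: Q_total=17.00, C_total=9.00, V=1.89; Q2=9.44, Q3=7.56; dissipated=12.844
Op 3: CLOSE 1-2: Q_total=16.44, C_total=8.00, V=2.06; Q1=6.17, Q2=10.28; dissipated=0.185
Op 4: CLOSE 2-3: Q_total=17.83, C_total=9.00, V=1.98; Q2=9.91, Q3=7.93; dissipated=0.031
Op 5: CLOSE 3-1: Q_total=14.09, C_total=7.00, V=2.01; Q3=8.05, Q1=6.04; dissipated=0.005
Final charges: Q1=6.04, Q2=9.91, Q3=8.05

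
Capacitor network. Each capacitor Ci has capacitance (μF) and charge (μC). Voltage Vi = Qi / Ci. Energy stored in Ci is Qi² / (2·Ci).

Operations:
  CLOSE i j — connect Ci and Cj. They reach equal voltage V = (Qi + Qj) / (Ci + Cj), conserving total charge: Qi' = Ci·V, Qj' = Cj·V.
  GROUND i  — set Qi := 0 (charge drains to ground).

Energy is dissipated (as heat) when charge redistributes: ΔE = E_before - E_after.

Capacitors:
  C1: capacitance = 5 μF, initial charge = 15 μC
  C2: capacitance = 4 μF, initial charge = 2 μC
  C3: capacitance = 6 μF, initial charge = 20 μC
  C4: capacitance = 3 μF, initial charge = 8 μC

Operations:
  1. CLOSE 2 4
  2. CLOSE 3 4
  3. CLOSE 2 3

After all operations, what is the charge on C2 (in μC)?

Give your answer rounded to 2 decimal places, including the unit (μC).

Initial: C1(5μF, Q=15μC, V=3.00V), C2(4μF, Q=2μC, V=0.50V), C3(6μF, Q=20μC, V=3.33V), C4(3μF, Q=8μC, V=2.67V)
Op 1: CLOSE 2-4: Q_total=10.00, C_total=7.00, V=1.43; Q2=5.71, Q4=4.29; dissipated=4.024
Op 2: CLOSE 3-4: Q_total=24.29, C_total=9.00, V=2.70; Q3=16.19, Q4=8.10; dissipated=3.628
Op 3: CLOSE 2-3: Q_total=21.90, C_total=10.00, V=2.19; Q2=8.76, Q3=13.14; dissipated=1.935
Final charges: Q1=15.00, Q2=8.76, Q3=13.14, Q4=8.10

Answer: 8.76 μC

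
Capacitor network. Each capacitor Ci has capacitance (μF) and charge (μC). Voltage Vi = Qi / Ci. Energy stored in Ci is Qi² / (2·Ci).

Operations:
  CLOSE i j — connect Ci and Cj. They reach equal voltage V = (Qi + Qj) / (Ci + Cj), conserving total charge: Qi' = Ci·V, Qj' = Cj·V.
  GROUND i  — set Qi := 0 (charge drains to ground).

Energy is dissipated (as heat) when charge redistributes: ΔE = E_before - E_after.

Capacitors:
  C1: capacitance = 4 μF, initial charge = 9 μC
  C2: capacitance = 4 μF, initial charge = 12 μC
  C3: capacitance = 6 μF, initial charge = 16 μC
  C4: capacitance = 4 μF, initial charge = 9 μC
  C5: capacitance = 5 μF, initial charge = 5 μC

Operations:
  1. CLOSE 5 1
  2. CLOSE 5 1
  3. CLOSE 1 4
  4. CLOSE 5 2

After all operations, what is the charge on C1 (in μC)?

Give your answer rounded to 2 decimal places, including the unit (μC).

Answer: 7.61 μC

Derivation:
Initial: C1(4μF, Q=9μC, V=2.25V), C2(4μF, Q=12μC, V=3.00V), C3(6μF, Q=16μC, V=2.67V), C4(4μF, Q=9μC, V=2.25V), C5(5μF, Q=5μC, V=1.00V)
Op 1: CLOSE 5-1: Q_total=14.00, C_total=9.00, V=1.56; Q5=7.78, Q1=6.22; dissipated=1.736
Op 2: CLOSE 5-1: Q_total=14.00, C_total=9.00, V=1.56; Q5=7.78, Q1=6.22; dissipated=0.000
Op 3: CLOSE 1-4: Q_total=15.22, C_total=8.00, V=1.90; Q1=7.61, Q4=7.61; dissipated=0.482
Op 4: CLOSE 5-2: Q_total=19.78, C_total=9.00, V=2.20; Q5=10.99, Q2=8.79; dissipated=2.318
Final charges: Q1=7.61, Q2=8.79, Q3=16.00, Q4=7.61, Q5=10.99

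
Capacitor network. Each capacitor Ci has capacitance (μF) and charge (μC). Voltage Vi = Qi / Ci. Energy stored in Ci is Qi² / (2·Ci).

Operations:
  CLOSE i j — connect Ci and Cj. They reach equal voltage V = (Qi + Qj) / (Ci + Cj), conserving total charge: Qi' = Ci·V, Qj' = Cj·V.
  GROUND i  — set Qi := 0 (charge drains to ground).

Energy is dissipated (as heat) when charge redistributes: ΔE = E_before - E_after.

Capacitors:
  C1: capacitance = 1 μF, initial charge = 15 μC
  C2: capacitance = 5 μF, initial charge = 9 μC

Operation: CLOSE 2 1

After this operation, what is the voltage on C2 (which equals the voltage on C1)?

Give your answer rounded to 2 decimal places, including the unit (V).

Initial: C1(1μF, Q=15μC, V=15.00V), C2(5μF, Q=9μC, V=1.80V)
Op 1: CLOSE 2-1: Q_total=24.00, C_total=6.00, V=4.00; Q2=20.00, Q1=4.00; dissipated=72.600

Answer: 4.00 V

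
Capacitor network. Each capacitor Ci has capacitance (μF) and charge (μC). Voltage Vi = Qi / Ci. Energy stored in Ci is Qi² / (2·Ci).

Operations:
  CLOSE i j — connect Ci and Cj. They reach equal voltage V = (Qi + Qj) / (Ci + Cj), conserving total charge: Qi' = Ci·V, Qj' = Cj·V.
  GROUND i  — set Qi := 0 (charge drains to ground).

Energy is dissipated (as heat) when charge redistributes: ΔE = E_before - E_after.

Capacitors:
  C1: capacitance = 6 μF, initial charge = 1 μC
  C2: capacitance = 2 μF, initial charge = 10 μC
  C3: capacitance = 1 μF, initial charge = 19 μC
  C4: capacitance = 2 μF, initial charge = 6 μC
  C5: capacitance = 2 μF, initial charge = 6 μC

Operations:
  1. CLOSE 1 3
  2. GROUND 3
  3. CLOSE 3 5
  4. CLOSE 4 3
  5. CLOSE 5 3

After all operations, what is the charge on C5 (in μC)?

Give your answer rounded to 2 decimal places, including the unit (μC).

Initial: C1(6μF, Q=1μC, V=0.17V), C2(2μF, Q=10μC, V=5.00V), C3(1μF, Q=19μC, V=19.00V), C4(2μF, Q=6μC, V=3.00V), C5(2μF, Q=6μC, V=3.00V)
Op 1: CLOSE 1-3: Q_total=20.00, C_total=7.00, V=2.86; Q1=17.14, Q3=2.86; dissipated=152.012
Op 2: GROUND 3: Q3=0; energy lost=4.082
Op 3: CLOSE 3-5: Q_total=6.00, C_total=3.00, V=2.00; Q3=2.00, Q5=4.00; dissipated=3.000
Op 4: CLOSE 4-3: Q_total=8.00, C_total=3.00, V=2.67; Q4=5.33, Q3=2.67; dissipated=0.333
Op 5: CLOSE 5-3: Q_total=6.67, C_total=3.00, V=2.22; Q5=4.44, Q3=2.22; dissipated=0.148
Final charges: Q1=17.14, Q2=10.00, Q3=2.22, Q4=5.33, Q5=4.44

Answer: 4.44 μC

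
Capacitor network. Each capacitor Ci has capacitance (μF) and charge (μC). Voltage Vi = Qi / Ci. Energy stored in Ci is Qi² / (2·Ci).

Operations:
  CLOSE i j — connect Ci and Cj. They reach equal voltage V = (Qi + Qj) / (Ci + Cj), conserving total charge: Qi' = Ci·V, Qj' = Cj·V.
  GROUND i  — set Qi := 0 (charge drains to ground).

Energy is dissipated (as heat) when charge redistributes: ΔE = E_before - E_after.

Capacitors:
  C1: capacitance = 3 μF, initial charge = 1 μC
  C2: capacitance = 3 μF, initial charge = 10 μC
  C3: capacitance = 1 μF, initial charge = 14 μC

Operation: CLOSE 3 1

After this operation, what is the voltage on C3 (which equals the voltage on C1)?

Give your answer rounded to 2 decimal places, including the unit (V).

Initial: C1(3μF, Q=1μC, V=0.33V), C2(3μF, Q=10μC, V=3.33V), C3(1μF, Q=14μC, V=14.00V)
Op 1: CLOSE 3-1: Q_total=15.00, C_total=4.00, V=3.75; Q3=3.75, Q1=11.25; dissipated=70.042

Answer: 3.75 V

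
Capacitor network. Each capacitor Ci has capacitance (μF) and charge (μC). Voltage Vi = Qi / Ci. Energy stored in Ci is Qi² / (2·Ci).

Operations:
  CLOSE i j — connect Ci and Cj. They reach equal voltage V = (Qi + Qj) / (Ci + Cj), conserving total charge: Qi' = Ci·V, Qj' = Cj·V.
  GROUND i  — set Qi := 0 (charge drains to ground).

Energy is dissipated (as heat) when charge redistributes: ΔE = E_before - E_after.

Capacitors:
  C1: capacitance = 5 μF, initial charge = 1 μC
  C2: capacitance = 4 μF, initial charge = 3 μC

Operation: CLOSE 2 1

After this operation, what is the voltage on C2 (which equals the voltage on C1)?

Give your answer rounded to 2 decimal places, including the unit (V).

Initial: C1(5μF, Q=1μC, V=0.20V), C2(4μF, Q=3μC, V=0.75V)
Op 1: CLOSE 2-1: Q_total=4.00, C_total=9.00, V=0.44; Q2=1.78, Q1=2.22; dissipated=0.336

Answer: 0.44 V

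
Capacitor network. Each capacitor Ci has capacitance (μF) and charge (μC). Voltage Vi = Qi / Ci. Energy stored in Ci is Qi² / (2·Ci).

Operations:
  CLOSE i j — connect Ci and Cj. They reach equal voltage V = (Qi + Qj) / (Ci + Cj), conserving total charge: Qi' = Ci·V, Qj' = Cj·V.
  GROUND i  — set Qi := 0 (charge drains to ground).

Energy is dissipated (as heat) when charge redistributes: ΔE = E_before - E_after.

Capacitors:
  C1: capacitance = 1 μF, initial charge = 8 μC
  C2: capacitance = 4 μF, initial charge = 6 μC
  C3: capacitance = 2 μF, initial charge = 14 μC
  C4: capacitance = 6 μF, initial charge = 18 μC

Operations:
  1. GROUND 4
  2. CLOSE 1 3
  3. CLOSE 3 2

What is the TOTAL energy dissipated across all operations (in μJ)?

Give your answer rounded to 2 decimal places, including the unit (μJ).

Initial: C1(1μF, Q=8μC, V=8.00V), C2(4μF, Q=6μC, V=1.50V), C3(2μF, Q=14μC, V=7.00V), C4(6μF, Q=18μC, V=3.00V)
Op 1: GROUND 4: Q4=0; energy lost=27.000
Op 2: CLOSE 1-3: Q_total=22.00, C_total=3.00, V=7.33; Q1=7.33, Q3=14.67; dissipated=0.333
Op 3: CLOSE 3-2: Q_total=20.67, C_total=6.00, V=3.44; Q3=6.89, Q2=13.78; dissipated=22.685
Total dissipated: 50.019 μJ

Answer: 50.02 μJ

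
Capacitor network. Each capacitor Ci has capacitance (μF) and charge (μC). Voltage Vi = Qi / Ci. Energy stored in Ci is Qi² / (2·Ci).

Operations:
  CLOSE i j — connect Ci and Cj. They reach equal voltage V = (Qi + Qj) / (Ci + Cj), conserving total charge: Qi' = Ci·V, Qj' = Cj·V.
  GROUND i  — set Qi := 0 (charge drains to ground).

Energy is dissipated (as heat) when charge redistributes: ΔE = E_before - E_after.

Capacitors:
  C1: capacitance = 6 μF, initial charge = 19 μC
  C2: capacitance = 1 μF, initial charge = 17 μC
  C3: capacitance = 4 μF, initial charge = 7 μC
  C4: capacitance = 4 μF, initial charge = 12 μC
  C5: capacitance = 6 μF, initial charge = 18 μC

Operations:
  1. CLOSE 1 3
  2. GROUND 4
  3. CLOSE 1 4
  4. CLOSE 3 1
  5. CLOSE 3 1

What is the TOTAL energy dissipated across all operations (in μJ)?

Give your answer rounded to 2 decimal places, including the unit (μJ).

Initial: C1(6μF, Q=19μC, V=3.17V), C2(1μF, Q=17μC, V=17.00V), C3(4μF, Q=7μC, V=1.75V), C4(4μF, Q=12μC, V=3.00V), C5(6μF, Q=18μC, V=3.00V)
Op 1: CLOSE 1-3: Q_total=26.00, C_total=10.00, V=2.60; Q1=15.60, Q3=10.40; dissipated=2.408
Op 2: GROUND 4: Q4=0; energy lost=18.000
Op 3: CLOSE 1-4: Q_total=15.60, C_total=10.00, V=1.56; Q1=9.36, Q4=6.24; dissipated=8.112
Op 4: CLOSE 3-1: Q_total=19.76, C_total=10.00, V=1.98; Q3=7.90, Q1=11.86; dissipated=1.298
Op 5: CLOSE 3-1: Q_total=19.76, C_total=10.00, V=1.98; Q3=7.90, Q1=11.86; dissipated=0.000
Total dissipated: 29.818 μJ

Answer: 29.82 μJ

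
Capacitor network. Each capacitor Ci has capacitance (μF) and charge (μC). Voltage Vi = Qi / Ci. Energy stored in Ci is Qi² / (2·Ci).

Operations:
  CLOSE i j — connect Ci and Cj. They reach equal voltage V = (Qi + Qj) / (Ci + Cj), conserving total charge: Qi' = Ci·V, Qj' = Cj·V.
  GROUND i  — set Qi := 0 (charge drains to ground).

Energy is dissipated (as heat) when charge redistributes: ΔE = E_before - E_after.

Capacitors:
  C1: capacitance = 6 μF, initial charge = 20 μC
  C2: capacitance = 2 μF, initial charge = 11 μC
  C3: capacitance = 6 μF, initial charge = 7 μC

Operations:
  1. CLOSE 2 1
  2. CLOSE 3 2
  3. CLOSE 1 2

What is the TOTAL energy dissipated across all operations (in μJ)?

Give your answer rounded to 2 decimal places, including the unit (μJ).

Initial: C1(6μF, Q=20μC, V=3.33V), C2(2μF, Q=11μC, V=5.50V), C3(6μF, Q=7μC, V=1.17V)
Op 1: CLOSE 2-1: Q_total=31.00, C_total=8.00, V=3.88; Q2=7.75, Q1=23.25; dissipated=3.521
Op 2: CLOSE 3-2: Q_total=14.75, C_total=8.00, V=1.84; Q3=11.06, Q2=3.69; dissipated=5.501
Op 3: CLOSE 1-2: Q_total=26.94, C_total=8.00, V=3.37; Q1=20.20, Q2=6.73; dissipated=3.094
Total dissipated: 12.117 μJ

Answer: 12.12 μJ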